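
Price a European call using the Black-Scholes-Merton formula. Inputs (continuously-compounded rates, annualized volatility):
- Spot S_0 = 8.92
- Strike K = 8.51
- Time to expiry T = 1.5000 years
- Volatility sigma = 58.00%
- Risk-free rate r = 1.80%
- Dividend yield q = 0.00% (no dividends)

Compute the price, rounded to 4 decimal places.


Answer: Price = 2.7181

Derivation:
d1 = (ln(S/K) + (r - q + 0.5*sigma^2) * T) / (sigma * sqrt(T)) = 0.45942574
d2 = d1 - sigma * sqrt(T) = -0.25092629
exp(-rT) = 0.97336124; exp(-qT) = 1.00000000
C = S_0 * exp(-qT) * N(d1) - K * exp(-rT) * N(d2)
N(d1) = 0.67703577; N(d2) = 0.40093555
C = 8.9200 * 1.00000000 * 0.67703577 - 8.5100 * 0.97336124 * 0.40093555 = 2.7181


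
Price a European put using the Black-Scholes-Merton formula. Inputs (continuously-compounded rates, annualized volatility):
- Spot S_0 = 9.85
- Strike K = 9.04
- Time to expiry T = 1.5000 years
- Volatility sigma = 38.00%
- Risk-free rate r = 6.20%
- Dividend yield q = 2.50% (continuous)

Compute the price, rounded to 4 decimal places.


Answer: Price = 1.0787

Derivation:
d1 = (ln(S/K) + (r - q + 0.5*sigma^2) * T) / (sigma * sqrt(T)) = 0.53633572
d2 = d1 - sigma * sqrt(T) = 0.07093267
exp(-rT) = 0.91119350; exp(-qT) = 0.96319442
P = K * exp(-rT) * N(-d2) - S_0 * exp(-qT) * N(-d1)
N(-d1) = 0.29586327; N(-d2) = 0.47172567
P = 9.0400 * 0.91119350 * 0.47172567 - 9.8500 * 0.96319442 * 0.29586327 = 1.0787


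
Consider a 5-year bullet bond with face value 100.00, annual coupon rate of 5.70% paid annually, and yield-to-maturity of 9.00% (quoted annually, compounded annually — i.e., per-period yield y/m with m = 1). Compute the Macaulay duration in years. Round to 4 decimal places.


Answer: Macaulay duration = 4.4476 years

Derivation:
Coupon per period c = face * coupon_rate / m = 5.700000
Periods per year m = 1; per-period yield y/m = 0.090000
Number of cashflows N = 5
Cashflows (t years, CF_t, discount factor 1/(1+y/m)^(m*t), PV):
  t = 1.0000: CF_t = 5.700000, DF = 0.917431, PV = 5.229358
  t = 2.0000: CF_t = 5.700000, DF = 0.841680, PV = 4.797576
  t = 3.0000: CF_t = 5.700000, DF = 0.772183, PV = 4.401446
  t = 4.0000: CF_t = 5.700000, DF = 0.708425, PV = 4.038024
  t = 5.0000: CF_t = 105.700000, DF = 0.649931, PV = 68.697748
Price P = sum_t PV_t = 87.164151
Macaulay numerator sum_t t * PV_t:
  t * PV_t at t = 1.0000: 5.229358
  t * PV_t at t = 2.0000: 9.595152
  t * PV_t at t = 3.0000: 13.204338
  t * PV_t at t = 4.0000: 16.152095
  t * PV_t at t = 5.0000: 343.488738
Macaulay duration D = (sum_t t * PV_t) / P = 387.669680 / 87.164151 = 4.447582


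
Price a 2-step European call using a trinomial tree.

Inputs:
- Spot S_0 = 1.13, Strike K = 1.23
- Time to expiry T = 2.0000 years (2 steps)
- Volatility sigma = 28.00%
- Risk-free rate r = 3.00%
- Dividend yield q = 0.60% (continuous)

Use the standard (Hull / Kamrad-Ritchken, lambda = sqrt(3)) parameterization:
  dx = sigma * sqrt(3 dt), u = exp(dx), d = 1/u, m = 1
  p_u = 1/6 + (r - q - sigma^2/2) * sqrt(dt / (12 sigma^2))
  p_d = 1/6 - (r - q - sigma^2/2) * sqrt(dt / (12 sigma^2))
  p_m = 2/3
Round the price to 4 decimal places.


dt = T/N = 1.000000; dx = sigma*sqrt(3*dt) = 0.484974
u = exp(dx) = 1.624133; d = 1/u = 0.615713
p_u = 0.150996, p_m = 0.666667, p_d = 0.182338
Discount per step: exp(-r*dt) = 0.970446
Stock lattice S(k, j) with j the centered position index:
  k=0: S(0,+0) = 1.1300
  k=1: S(1,-1) = 0.6958; S(1,+0) = 1.1300; S(1,+1) = 1.8353
  k=2: S(2,-2) = 0.4284; S(2,-1) = 0.6958; S(2,+0) = 1.1300; S(2,+1) = 1.8353; S(2,+2) = 2.9807
Terminal payoffs V(N, j) = max(S_T - K, 0):
  V(2,-2) = 0.000000; V(2,-1) = 0.000000; V(2,+0) = 0.000000; V(2,+1) = 0.605270; V(2,+2) = 1.750724
Backward induction: V(k, j) = exp(-r*dt) * [p_u * V(k+1, j+1) + p_m * V(k+1, j) + p_d * V(k+1, j-1)]
  V(1,-1) = exp(-r*dt) * [p_u*0.000000 + p_m*0.000000 + p_d*0.000000] = 0.000000
  V(1,+0) = exp(-r*dt) * [p_u*0.605270 + p_m*0.000000 + p_d*0.000000] = 0.088692
  V(1,+1) = exp(-r*dt) * [p_u*1.750724 + p_m*0.605270 + p_d*0.000000] = 0.648127
  V(0,+0) = exp(-r*dt) * [p_u*0.648127 + p_m*0.088692 + p_d*0.000000] = 0.152353

Answer: Price = V(0,0) = 0.1524


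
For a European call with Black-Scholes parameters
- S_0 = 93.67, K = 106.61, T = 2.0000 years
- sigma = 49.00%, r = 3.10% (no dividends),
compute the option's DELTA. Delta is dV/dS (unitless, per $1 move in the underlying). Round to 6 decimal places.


d1 = 0.2492200033; d2 = -0.4437446423
phi(d1) = 0.3867434065; exp(-qT) = 1.0000000000; exp(-rT) = 0.9398828868
N(d1) = 0.5984046965
Delta = exp(-qT) * N(d1) = 1.0000000000 * 0.5984046965 = 0.598405

Answer: Delta = 0.598405


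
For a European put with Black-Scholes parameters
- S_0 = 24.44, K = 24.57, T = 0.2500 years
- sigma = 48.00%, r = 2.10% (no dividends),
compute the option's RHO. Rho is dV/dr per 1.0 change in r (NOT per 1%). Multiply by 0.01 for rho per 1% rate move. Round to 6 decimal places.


Answer: Rho = -3.347543

Derivation:
d1 = 0.1197706157; d2 = -0.1202293843
phi(d1) = 0.3960911041; exp(-qT) = 1.0000000000; exp(-rT) = 0.9947637572
N(-d2) = 0.5478492793
Rho = -K*T*exp(-rT)*N(-d2) = -24.5700 * 0.2500 * 0.9947637572 * 0.5478492793 = -3.347543


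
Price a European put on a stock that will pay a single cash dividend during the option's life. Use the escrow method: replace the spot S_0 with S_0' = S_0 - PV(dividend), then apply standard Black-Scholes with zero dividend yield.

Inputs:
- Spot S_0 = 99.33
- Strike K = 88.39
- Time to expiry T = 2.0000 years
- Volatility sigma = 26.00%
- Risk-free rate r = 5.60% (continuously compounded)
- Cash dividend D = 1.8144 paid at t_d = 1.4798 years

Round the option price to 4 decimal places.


PV(D) = D * exp(-r * t_d) = 1.8144 * 0.92047191 = 1.67010422
S_0' = S_0 - PV(D) = 99.3300 - 1.67010422 = 97.65989578
d1 = (ln(S_0'/K) + (r + sigma^2/2)*T) / (sigma*sqrt(T)) = 0.75968330
d2 = d1 - sigma*sqrt(T) = 0.39198777
exp(-rT) = 0.89404426
N(-d1) = 0.22372196; N(-d2) = 0.34753362
P = K * exp(-rT) * N(-d2) - S_0' * N(-d1) = 88.3900 * 0.89404426 * 0.34753362 - 97.65989578 * 0.22372196 = 5.6150

Answer: Price = 5.6150


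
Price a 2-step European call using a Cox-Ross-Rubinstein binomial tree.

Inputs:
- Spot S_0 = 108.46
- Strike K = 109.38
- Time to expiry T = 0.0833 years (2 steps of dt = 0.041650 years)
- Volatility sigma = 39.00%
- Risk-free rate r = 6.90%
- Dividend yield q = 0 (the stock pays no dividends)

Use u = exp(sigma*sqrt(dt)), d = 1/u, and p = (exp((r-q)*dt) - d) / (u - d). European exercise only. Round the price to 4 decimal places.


Answer: Price = V(0,0) = 4.3911

Derivation:
dt = T/N = 0.041650
u = exp(sigma*sqrt(dt)) = 1.082846; d = 1/u = 0.923493
p = (exp((r-q)*dt) - d) / (u - d) = 0.498173
Discount per step: exp(-r*dt) = 0.997130
Stock lattice S(k, i) with i counting down-moves:
  k=0: S(0,0) = 108.4600
  k=1: S(1,0) = 117.4454; S(1,1) = 100.1620
  k=2: S(2,0) = 127.1753; S(2,1) = 108.4600; S(2,2) = 92.4989
Terminal payoffs V(N, i) = max(S_T - K, 0):
  V(2,0) = 17.795297; V(2,1) = 0.000000; V(2,2) = 0.000000
Backward induction: V(k, i) = exp(-r*dt) * [p * V(k+1, i) + (1-p) * V(k+1, i+1)].
  V(1,0) = exp(-r*dt) * [p*17.795297 + (1-p)*0.000000] = 8.839692
  V(1,1) = exp(-r*dt) * [p*0.000000 + (1-p)*0.000000] = 0.000000
  V(0,0) = exp(-r*dt) * [p*8.839692 + (1-p)*0.000000] = 4.391057


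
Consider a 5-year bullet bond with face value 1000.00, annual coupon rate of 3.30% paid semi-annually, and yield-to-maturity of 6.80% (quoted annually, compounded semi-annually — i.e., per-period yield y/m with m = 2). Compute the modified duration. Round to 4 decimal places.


Answer: Modified duration = 4.4625

Derivation:
Coupon per period c = face * coupon_rate / m = 16.500000
Periods per year m = 2; per-period yield y/m = 0.034000
Number of cashflows N = 10
Cashflows (t years, CF_t, discount factor 1/(1+y/m)^(m*t), PV):
  t = 0.5000: CF_t = 16.500000, DF = 0.967118, PV = 15.957447
  t = 1.0000: CF_t = 16.500000, DF = 0.935317, PV = 15.432734
  t = 1.5000: CF_t = 16.500000, DF = 0.904562, PV = 14.925275
  t = 2.0000: CF_t = 16.500000, DF = 0.874818, PV = 14.434501
  t = 2.5000: CF_t = 16.500000, DF = 0.846052, PV = 13.959866
  t = 3.0000: CF_t = 16.500000, DF = 0.818233, PV = 13.500838
  t = 3.5000: CF_t = 16.500000, DF = 0.791327, PV = 13.056903
  t = 4.0000: CF_t = 16.500000, DF = 0.765307, PV = 12.627566
  t = 4.5000: CF_t = 16.500000, DF = 0.740142, PV = 12.212346
  t = 5.0000: CF_t = 1016.500000, DF = 0.715805, PV = 727.615589
Price P = sum_t PV_t = 853.723064
First compute Macaulay numerator sum_t t * PV_t:
  t * PV_t at t = 0.5000: 7.978723
  t * PV_t at t = 1.0000: 15.432734
  t * PV_t at t = 1.5000: 22.387912
  t * PV_t at t = 2.0000: 28.869003
  t * PV_t at t = 2.5000: 34.899665
  t * PV_t at t = 3.0000: 40.502513
  t * PV_t at t = 3.5000: 45.699160
  t * PV_t at t = 4.0000: 50.510262
  t * PV_t at t = 4.5000: 54.955556
  t * PV_t at t = 5.0000: 3638.077947
Macaulay duration D = 3939.313476 / 853.723064 = 4.614276
Modified duration = D / (1 + y/m) = 4.614276 / (1 + 0.034000) = 4.462549


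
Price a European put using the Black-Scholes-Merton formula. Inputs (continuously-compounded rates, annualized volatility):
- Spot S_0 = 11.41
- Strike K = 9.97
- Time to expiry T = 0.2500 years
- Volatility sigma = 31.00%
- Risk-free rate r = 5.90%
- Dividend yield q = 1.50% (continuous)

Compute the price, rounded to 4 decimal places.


d1 = (ln(S/K) + (r - q + 0.5*sigma^2) * T) / (sigma * sqrt(T)) = 1.01885213
d2 = d1 - sigma * sqrt(T) = 0.86385213
exp(-rT) = 0.98535825; exp(-qT) = 0.99625702
P = K * exp(-rT) * N(-d2) - S_0 * exp(-qT) * N(-d1)
N(-d1) = 0.15413659; N(-d2) = 0.19383456
P = 9.9700 * 0.98535825 * 0.19383456 - 11.4100 * 0.99625702 * 0.15413659 = 0.1521

Answer: Price = 0.1521


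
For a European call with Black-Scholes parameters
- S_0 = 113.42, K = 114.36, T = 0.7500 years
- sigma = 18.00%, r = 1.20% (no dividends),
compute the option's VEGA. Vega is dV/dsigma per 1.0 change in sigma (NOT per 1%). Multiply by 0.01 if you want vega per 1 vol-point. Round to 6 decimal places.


Answer: Vega = 39.052075

Derivation:
d1 = 0.0827302850; d2 = -0.0731542876
phi(d1) = 0.3975793734; exp(-qT) = 1.0000000000; exp(-rT) = 0.9910403788
Vega = S * exp(-qT) * phi(d1) * sqrt(T) = 113.4200 * 1.0000000000 * 0.3975793734 * 0.8660254038 = 39.052075


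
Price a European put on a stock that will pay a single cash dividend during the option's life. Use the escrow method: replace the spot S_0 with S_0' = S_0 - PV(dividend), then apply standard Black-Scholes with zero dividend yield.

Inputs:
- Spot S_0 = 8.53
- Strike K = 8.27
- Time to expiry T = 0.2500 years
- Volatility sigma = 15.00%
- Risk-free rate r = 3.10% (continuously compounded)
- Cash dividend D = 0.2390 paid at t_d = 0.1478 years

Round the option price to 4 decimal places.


PV(D) = D * exp(-r * t_d) = 0.2390 * 0.99542868 = 0.23790745
S_0' = S_0 - PV(D) = 8.5300 - 0.23790745 = 8.29209255
d1 = (ln(S_0'/K) + (r + sigma^2/2)*T) / (sigma*sqrt(T)) = 0.17640462
d2 = d1 - sigma*sqrt(T) = 0.10140462
exp(-rT) = 0.99227995
N(-d1) = 0.42998804; N(-d2) = 0.45961464
P = K * exp(-rT) * N(-d2) - S_0' * N(-d1) = 8.2700 * 0.99227995 * 0.45961464 - 8.29209255 * 0.42998804 = 0.2062

Answer: Price = 0.2062


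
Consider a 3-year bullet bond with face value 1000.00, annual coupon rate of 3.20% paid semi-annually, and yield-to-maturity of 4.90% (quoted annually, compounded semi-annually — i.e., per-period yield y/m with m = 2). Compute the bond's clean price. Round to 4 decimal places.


Coupon per period c = face * coupon_rate / m = 16.000000
Periods per year m = 2; per-period yield y/m = 0.024500
Number of cashflows N = 6
Cashflows (t years, CF_t, discount factor 1/(1+y/m)^(m*t), PV):
  t = 0.5000: CF_t = 16.000000, DF = 0.976086, PV = 15.617374
  t = 1.0000: CF_t = 16.000000, DF = 0.952744, PV = 15.243899
  t = 1.5000: CF_t = 16.000000, DF = 0.929960, PV = 14.879355
  t = 2.0000: CF_t = 16.000000, DF = 0.907721, PV = 14.523528
  t = 2.5000: CF_t = 16.000000, DF = 0.886013, PV = 14.176211
  t = 3.0000: CF_t = 1016.000000, DF = 0.864825, PV = 878.662176
Price P = sum_t PV_t = 953.102543

Answer: Price = 953.1025


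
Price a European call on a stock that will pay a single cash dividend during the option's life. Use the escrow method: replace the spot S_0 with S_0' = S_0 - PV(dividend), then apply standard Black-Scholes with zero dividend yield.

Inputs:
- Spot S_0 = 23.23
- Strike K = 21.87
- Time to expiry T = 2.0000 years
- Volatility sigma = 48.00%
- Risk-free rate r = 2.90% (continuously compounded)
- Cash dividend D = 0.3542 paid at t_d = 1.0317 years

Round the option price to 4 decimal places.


Answer: Price = 6.9708

Derivation:
PV(D) = D * exp(-r * t_d) = 0.3542 * 0.97052385 = 0.34375955
S_0' = S_0 - PV(D) = 23.2300 - 0.34375955 = 22.88624045
d1 = (ln(S_0'/K) + (r + sigma^2/2)*T) / (sigma*sqrt(T)) = 0.49176336
d2 = d1 - sigma*sqrt(T) = -0.18705915
exp(-rT) = 0.94364995
N(d1) = 0.68855668; N(d2) = 0.42580713
C = S_0' * N(d1) - K * exp(-rT) * N(d2) = 22.88624045 * 0.68855668 - 21.8700 * 0.94364995 * 0.42580713 = 6.9708


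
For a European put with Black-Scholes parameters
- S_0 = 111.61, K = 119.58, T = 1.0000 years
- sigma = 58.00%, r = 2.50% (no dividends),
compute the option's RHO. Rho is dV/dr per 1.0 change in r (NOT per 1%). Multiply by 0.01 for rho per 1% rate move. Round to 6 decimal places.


d1 = 0.2141811176; d2 = -0.3658188824
phi(d1) = 0.3898959740; exp(-qT) = 1.0000000000; exp(-rT) = 0.9753099120
N(-d2) = 0.6427498855
Rho = -K*T*exp(-rT)*N(-d2) = -119.5800 * 1.0000 * 0.9753099120 * 0.6427498855 = -74.962350

Answer: Rho = -74.962350


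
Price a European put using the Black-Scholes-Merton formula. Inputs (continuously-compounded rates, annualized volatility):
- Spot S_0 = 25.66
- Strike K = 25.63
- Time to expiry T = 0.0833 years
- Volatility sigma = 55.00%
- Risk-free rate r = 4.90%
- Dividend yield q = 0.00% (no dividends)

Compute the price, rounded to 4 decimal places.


d1 = (ln(S/K) + (r - q + 0.5*sigma^2) * T) / (sigma * sqrt(T)) = 0.11245239
d2 = d1 - sigma * sqrt(T) = -0.04628718
exp(-rT) = 0.99592662; exp(-qT) = 1.00000000
P = K * exp(-rT) * N(-d2) - S_0 * exp(-qT) * N(-d1)
N(-d1) = 0.45523236; N(-d2) = 0.51845932
P = 25.6300 * 0.99592662 * 0.51845932 - 25.6600 * 1.00000000 * 0.45523236 = 1.5527

Answer: Price = 1.5527


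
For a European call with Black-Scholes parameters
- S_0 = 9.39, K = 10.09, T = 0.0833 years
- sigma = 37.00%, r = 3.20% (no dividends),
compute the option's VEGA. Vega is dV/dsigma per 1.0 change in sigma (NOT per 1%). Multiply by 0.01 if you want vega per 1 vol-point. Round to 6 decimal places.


d1 = -0.5949338590; d2 = -0.7017222947
phi(d1) = 0.3342347524; exp(-qT) = 1.0000000000; exp(-rT) = 0.9973379496
Vega = S * exp(-qT) * phi(d1) * sqrt(T) = 9.3900 * 1.0000000000 * 0.3342347524 * 0.2886173938 = 0.905815

Answer: Vega = 0.905815


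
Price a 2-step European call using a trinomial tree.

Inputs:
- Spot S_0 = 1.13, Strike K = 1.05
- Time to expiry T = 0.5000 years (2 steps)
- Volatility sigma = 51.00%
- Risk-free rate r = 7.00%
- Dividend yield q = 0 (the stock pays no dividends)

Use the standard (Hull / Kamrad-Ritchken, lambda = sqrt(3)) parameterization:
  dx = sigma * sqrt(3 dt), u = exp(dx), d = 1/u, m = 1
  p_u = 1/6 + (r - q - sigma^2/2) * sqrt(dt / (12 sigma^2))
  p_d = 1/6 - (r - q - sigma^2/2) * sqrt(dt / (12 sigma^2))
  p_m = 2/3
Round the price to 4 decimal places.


dt = T/N = 0.250000; dx = sigma*sqrt(3*dt) = 0.441673
u = exp(dx) = 1.555307; d = 1/u = 0.642960
p_u = 0.149672, p_m = 0.666667, p_d = 0.183662
Discount per step: exp(-r*dt) = 0.982652
Stock lattice S(k, j) with j the centered position index:
  k=0: S(0,+0) = 1.1300
  k=1: S(1,-1) = 0.7265; S(1,+0) = 1.1300; S(1,+1) = 1.7575
  k=2: S(2,-2) = 0.4671; S(2,-1) = 0.7265; S(2,+0) = 1.1300; S(2,+1) = 1.7575; S(2,+2) = 2.7334
Terminal payoffs V(N, j) = max(S_T - K, 0):
  V(2,-2) = 0.000000; V(2,-1) = 0.000000; V(2,+0) = 0.080000; V(2,+1) = 0.707497; V(2,+2) = 1.683447
Backward induction: V(k, j) = exp(-r*dt) * [p_u * V(k+1, j+1) + p_m * V(k+1, j) + p_d * V(k+1, j-1)]
  V(1,-1) = exp(-r*dt) * [p_u*0.080000 + p_m*0.000000 + p_d*0.000000] = 0.011766
  V(1,+0) = exp(-r*dt) * [p_u*0.707497 + p_m*0.080000 + p_d*0.000000] = 0.156463
  V(1,+1) = exp(-r*dt) * [p_u*1.683447 + p_m*0.707497 + p_d*0.080000] = 0.725514
  V(0,+0) = exp(-r*dt) * [p_u*0.725514 + p_m*0.156463 + p_d*0.011766] = 0.211328

Answer: Price = V(0,0) = 0.2113


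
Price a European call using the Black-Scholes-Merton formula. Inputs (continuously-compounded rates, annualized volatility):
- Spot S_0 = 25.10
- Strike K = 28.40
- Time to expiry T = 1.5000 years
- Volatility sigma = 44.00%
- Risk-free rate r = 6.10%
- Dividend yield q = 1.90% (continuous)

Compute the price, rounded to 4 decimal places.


d1 = (ln(S/K) + (r - q + 0.5*sigma^2) * T) / (sigma * sqrt(T)) = 0.15713607
d2 = d1 - sigma * sqrt(T) = -0.38175168
exp(-rT) = 0.91256132; exp(-qT) = 0.97190229
C = S_0 * exp(-qT) * N(d1) - K * exp(-rT) * N(d2)
N(d1) = 0.56243119; N(d2) = 0.35132278
C = 25.1000 * 0.97190229 * 0.56243119 - 28.4000 * 0.91256132 * 0.35132278 = 4.6152

Answer: Price = 4.6152


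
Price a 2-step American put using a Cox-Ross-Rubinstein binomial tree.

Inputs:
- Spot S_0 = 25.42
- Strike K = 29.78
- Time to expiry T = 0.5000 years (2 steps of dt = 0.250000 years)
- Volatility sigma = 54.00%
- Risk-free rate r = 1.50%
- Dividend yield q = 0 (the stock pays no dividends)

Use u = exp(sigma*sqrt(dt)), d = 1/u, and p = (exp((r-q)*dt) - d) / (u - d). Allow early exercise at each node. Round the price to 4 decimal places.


dt = T/N = 0.250000
u = exp(sigma*sqrt(dt)) = 1.309964; d = 1/u = 0.763379
p = (exp((r-q)*dt) - d) / (u - d) = 0.439781
Discount per step: exp(-r*dt) = 0.996257
Stock lattice S(k, i) with i counting down-moves:
  k=0: S(0,0) = 25.4200
  k=1: S(1,0) = 33.2993; S(1,1) = 19.4051
  k=2: S(2,0) = 43.6209; S(2,1) = 25.4200; S(2,2) = 14.8135
Terminal payoffs V(N, i) = max(K - S_T, 0):
  V(2,0) = 0.000000; V(2,1) = 4.360000; V(2,2) = 14.966539
Backward induction: V(k, i) = exp(-r*dt) * [p * V(k+1, i) + (1-p) * V(k+1, i+1)]; then take max(V_cont, immediate exercise) for American.
  V(1,0) = exp(-r*dt) * [p*0.000000 + (1-p)*4.360000] = 2.433413; exercise = 0.000000; V(1,0) = max -> 2.433413
  V(1,1) = exp(-r*dt) * [p*4.360000 + (1-p)*14.966539] = 10.263427; exercise = 10.374893; V(1,1) = max -> 10.374893
  V(0,0) = exp(-r*dt) * [p*2.433413 + (1-p)*10.374893] = 6.856623; exercise = 4.360000; V(0,0) = max -> 6.856623

Answer: Price = V(0,0) = 6.8566


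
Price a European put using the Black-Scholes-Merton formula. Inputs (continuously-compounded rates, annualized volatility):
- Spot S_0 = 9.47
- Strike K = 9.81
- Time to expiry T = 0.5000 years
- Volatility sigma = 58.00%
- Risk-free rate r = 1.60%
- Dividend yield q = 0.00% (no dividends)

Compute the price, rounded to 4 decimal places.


Answer: Price = 1.6942

Derivation:
d1 = (ln(S/K) + (r - q + 0.5*sigma^2) * T) / (sigma * sqrt(T)) = 0.13856034
d2 = d1 - sigma * sqrt(T) = -0.27156160
exp(-rT) = 0.99203191; exp(-qT) = 1.00000000
P = K * exp(-rT) * N(-d2) - S_0 * exp(-qT) * N(-d1)
N(-d1) = 0.44489879; N(-d2) = 0.60702043
P = 9.8100 * 0.99203191 * 0.60702043 - 9.4700 * 1.00000000 * 0.44489879 = 1.6942


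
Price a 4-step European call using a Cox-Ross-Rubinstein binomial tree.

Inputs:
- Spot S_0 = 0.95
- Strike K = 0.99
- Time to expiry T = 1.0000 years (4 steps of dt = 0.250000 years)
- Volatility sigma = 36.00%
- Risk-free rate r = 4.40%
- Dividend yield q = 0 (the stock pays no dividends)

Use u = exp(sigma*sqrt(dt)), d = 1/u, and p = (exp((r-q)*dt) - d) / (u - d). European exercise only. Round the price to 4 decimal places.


Answer: Price = V(0,0) = 0.1350

Derivation:
dt = T/N = 0.250000
u = exp(sigma*sqrt(dt)) = 1.197217; d = 1/u = 0.835270
p = (exp((r-q)*dt) - d) / (u - d) = 0.485680
Discount per step: exp(-r*dt) = 0.989060
Stock lattice S(k, i) with i counting down-moves:
  k=0: S(0,0) = 0.9500
  k=1: S(1,0) = 1.1374; S(1,1) = 0.7935
  k=2: S(2,0) = 1.3617; S(2,1) = 0.9500; S(2,2) = 0.6628
  k=3: S(3,0) = 1.6302; S(3,1) = 1.1374; S(3,2) = 0.7935; S(3,3) = 0.5536
  k=4: S(4,0) = 1.9517; S(4,1) = 1.3617; S(4,2) = 0.9500; S(4,3) = 0.6628; S(4,4) = 0.4624
Terminal payoffs V(N, i) = max(S_T - K, 0):
  V(4,0) = 0.961712; V(4,1) = 0.371663; V(4,2) = 0.000000; V(4,3) = 0.000000; V(4,4) = 0.000000
Backward induction: V(k, i) = exp(-r*dt) * [p * V(k+1, i) + (1-p) * V(k+1, i+1)].
  V(3,0) = exp(-r*dt) * [p*0.961712 + (1-p)*0.371663] = 0.651037
  V(3,1) = exp(-r*dt) * [p*0.371663 + (1-p)*0.000000] = 0.178535
  V(3,2) = exp(-r*dt) * [p*0.000000 + (1-p)*0.000000] = 0.000000
  V(3,3) = exp(-r*dt) * [p*0.000000 + (1-p)*0.000000] = 0.000000
  V(2,0) = exp(-r*dt) * [p*0.651037 + (1-p)*0.178535] = 0.403556
  V(2,1) = exp(-r*dt) * [p*0.178535 + (1-p)*0.000000] = 0.085762
  V(2,2) = exp(-r*dt) * [p*0.000000 + (1-p)*0.000000] = 0.000000
  V(1,0) = exp(-r*dt) * [p*0.403556 + (1-p)*0.085762] = 0.237481
  V(1,1) = exp(-r*dt) * [p*0.085762 + (1-p)*0.000000] = 0.041197
  V(0,0) = exp(-r*dt) * [p*0.237481 + (1-p)*0.041197] = 0.135035


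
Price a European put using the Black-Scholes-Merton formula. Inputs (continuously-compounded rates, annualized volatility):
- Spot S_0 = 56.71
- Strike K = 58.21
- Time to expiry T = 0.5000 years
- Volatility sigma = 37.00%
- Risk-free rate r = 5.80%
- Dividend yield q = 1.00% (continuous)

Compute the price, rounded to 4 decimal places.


d1 = (ln(S/K) + (r - q + 0.5*sigma^2) * T) / (sigma * sqrt(T)) = 0.12276291
d2 = d1 - sigma * sqrt(T) = -0.13886660
exp(-rT) = 0.97141646; exp(-qT) = 0.99501248
P = K * exp(-rT) * N(-d2) - S_0 * exp(-qT) * N(-d1)
N(-d1) = 0.45114742; N(-d2) = 0.55522222
P = 58.2100 * 0.97141646 * 0.55522222 - 56.7100 * 0.99501248 * 0.45114742 = 5.9387

Answer: Price = 5.9387


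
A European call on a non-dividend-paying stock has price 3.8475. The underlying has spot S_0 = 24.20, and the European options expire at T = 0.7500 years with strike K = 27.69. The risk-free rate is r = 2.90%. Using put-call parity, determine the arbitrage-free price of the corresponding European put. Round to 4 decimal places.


Put-call parity: C - P = S_0 * exp(-qT) - K * exp(-rT).
S_0 * exp(-qT) = 24.2000 * 1.00000000 = 24.20000000
K * exp(-rT) = 27.6900 * 0.97848483 = 27.09424482
P = C - S*exp(-qT) + K*exp(-rT)
P = 3.8475 - 24.20000000 + 27.09424482 = 6.7417

Answer: Put price = 6.7417


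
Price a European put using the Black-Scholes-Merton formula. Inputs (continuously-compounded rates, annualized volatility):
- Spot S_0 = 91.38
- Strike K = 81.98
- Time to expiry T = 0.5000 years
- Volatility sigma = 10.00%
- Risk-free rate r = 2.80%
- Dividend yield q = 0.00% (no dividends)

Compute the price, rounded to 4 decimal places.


d1 = (ln(S/K) + (r - q + 0.5*sigma^2) * T) / (sigma * sqrt(T)) = 1.76849274
d2 = d1 - sigma * sqrt(T) = 1.69778206
exp(-rT) = 0.98609754; exp(-qT) = 1.00000000
P = K * exp(-rT) * N(-d2) - S_0 * exp(-qT) * N(-d1)
N(-d1) = 0.03848928; N(-d2) = 0.04477445
P = 81.9800 * 0.98609754 * 0.04477445 - 91.3800 * 1.00000000 * 0.03848928 = 0.1024

Answer: Price = 0.1024


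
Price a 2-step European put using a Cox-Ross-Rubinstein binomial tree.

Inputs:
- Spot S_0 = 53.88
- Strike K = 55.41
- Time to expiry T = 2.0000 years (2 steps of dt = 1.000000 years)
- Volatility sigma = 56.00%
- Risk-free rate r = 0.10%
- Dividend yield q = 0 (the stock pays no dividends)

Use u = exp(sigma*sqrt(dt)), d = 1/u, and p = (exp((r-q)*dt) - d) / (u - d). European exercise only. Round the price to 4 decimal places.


Answer: Price = V(0,0) = 15.9598

Derivation:
dt = T/N = 1.000000
u = exp(sigma*sqrt(dt)) = 1.750673; d = 1/u = 0.571209
p = (exp((r-q)*dt) - d) / (u - d) = 0.364396
Discount per step: exp(-r*dt) = 0.999000
Stock lattice S(k, i) with i counting down-moves:
  k=0: S(0,0) = 53.8800
  k=1: S(1,0) = 94.3262; S(1,1) = 30.7767
  k=2: S(2,0) = 165.1343; S(2,1) = 53.8800; S(2,2) = 17.5800
Terminal payoffs V(N, i) = max(K - S_T, 0):
  V(2,0) = 0.000000; V(2,1) = 1.530000; V(2,2) = 37.830045
Backward induction: V(k, i) = exp(-r*dt) * [p * V(k+1, i) + (1-p) * V(k+1, i+1)].
  V(1,0) = exp(-r*dt) * [p*0.000000 + (1-p)*1.530000] = 0.971503
  V(1,1) = exp(-r*dt) * [p*1.530000 + (1-p)*37.830045] = 24.577873
  V(0,0) = exp(-r*dt) * [p*0.971503 + (1-p)*24.577873] = 15.959845


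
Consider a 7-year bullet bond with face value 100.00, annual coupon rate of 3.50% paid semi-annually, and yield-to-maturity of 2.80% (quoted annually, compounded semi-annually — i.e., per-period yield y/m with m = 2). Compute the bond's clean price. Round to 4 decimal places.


Coupon per period c = face * coupon_rate / m = 1.750000
Periods per year m = 2; per-period yield y/m = 0.014000
Number of cashflows N = 14
Cashflows (t years, CF_t, discount factor 1/(1+y/m)^(m*t), PV):
  t = 0.5000: CF_t = 1.750000, DF = 0.986193, PV = 1.725838
  t = 1.0000: CF_t = 1.750000, DF = 0.972577, PV = 1.702010
  t = 1.5000: CF_t = 1.750000, DF = 0.959149, PV = 1.678511
  t = 2.0000: CF_t = 1.750000, DF = 0.945906, PV = 1.655336
  t = 2.5000: CF_t = 1.750000, DF = 0.932847, PV = 1.632482
  t = 3.0000: CF_t = 1.750000, DF = 0.919967, PV = 1.609942
  t = 3.5000: CF_t = 1.750000, DF = 0.907265, PV = 1.587714
  t = 4.0000: CF_t = 1.750000, DF = 0.894739, PV = 1.565793
  t = 4.5000: CF_t = 1.750000, DF = 0.882386, PV = 1.544175
  t = 5.0000: CF_t = 1.750000, DF = 0.870203, PV = 1.522855
  t = 5.5000: CF_t = 1.750000, DF = 0.858188, PV = 1.501829
  t = 6.0000: CF_t = 1.750000, DF = 0.846339, PV = 1.481094
  t = 6.5000: CF_t = 1.750000, DF = 0.834654, PV = 1.460645
  t = 7.0000: CF_t = 101.750000, DF = 0.823130, PV = 83.753516
Price P = sum_t PV_t = 104.421741

Answer: Price = 104.4217


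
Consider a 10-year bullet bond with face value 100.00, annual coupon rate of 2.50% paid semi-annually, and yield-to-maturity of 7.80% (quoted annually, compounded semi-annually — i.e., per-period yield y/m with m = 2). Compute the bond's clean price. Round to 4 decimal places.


Answer: Price = 63.6646

Derivation:
Coupon per period c = face * coupon_rate / m = 1.250000
Periods per year m = 2; per-period yield y/m = 0.039000
Number of cashflows N = 20
Cashflows (t years, CF_t, discount factor 1/(1+y/m)^(m*t), PV):
  t = 0.5000: CF_t = 1.250000, DF = 0.962464, PV = 1.203080
  t = 1.0000: CF_t = 1.250000, DF = 0.926337, PV = 1.157921
  t = 1.5000: CF_t = 1.250000, DF = 0.891566, PV = 1.114457
  t = 2.0000: CF_t = 1.250000, DF = 0.858100, PV = 1.072625
  t = 2.5000: CF_t = 1.250000, DF = 0.825890, PV = 1.032363
  t = 3.0000: CF_t = 1.250000, DF = 0.794889, PV = 0.993612
  t = 3.5000: CF_t = 1.250000, DF = 0.765052, PV = 0.956315
  t = 4.0000: CF_t = 1.250000, DF = 0.736335, PV = 0.920419
  t = 4.5000: CF_t = 1.250000, DF = 0.708696, PV = 0.885870
  t = 5.0000: CF_t = 1.250000, DF = 0.682094, PV = 0.852618
  t = 5.5000: CF_t = 1.250000, DF = 0.656491, PV = 0.820614
  t = 6.0000: CF_t = 1.250000, DF = 0.631849, PV = 0.789811
  t = 6.5000: CF_t = 1.250000, DF = 0.608132, PV = 0.760165
  t = 7.0000: CF_t = 1.250000, DF = 0.585305, PV = 0.731631
  t = 7.5000: CF_t = 1.250000, DF = 0.563335, PV = 0.704169
  t = 8.0000: CF_t = 1.250000, DF = 0.542190, PV = 0.677737
  t = 8.5000: CF_t = 1.250000, DF = 0.521838, PV = 0.652297
  t = 9.0000: CF_t = 1.250000, DF = 0.502250, PV = 0.627813
  t = 9.5000: CF_t = 1.250000, DF = 0.483398, PV = 0.604247
  t = 10.0000: CF_t = 101.250000, DF = 0.465253, PV = 47.106852
Price P = sum_t PV_t = 63.664617


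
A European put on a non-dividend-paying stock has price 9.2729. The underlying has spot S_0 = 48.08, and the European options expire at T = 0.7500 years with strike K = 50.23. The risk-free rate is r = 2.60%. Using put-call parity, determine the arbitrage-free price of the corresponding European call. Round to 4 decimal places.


Put-call parity: C - P = S_0 * exp(-qT) - K * exp(-rT).
S_0 * exp(-qT) = 48.0800 * 1.00000000 = 48.08000000
K * exp(-rT) = 50.2300 * 0.98068890 = 49.26000321
C = P + S*exp(-qT) - K*exp(-rT)
C = 9.2729 + 48.08000000 - 49.26000321 = 8.0929

Answer: Call price = 8.0929


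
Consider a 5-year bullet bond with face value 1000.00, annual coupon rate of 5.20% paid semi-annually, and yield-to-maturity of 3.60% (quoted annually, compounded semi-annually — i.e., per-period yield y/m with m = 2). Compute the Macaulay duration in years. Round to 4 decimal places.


Answer: Macaulay duration = 4.4887 years

Derivation:
Coupon per period c = face * coupon_rate / m = 26.000000
Periods per year m = 2; per-period yield y/m = 0.018000
Number of cashflows N = 10
Cashflows (t years, CF_t, discount factor 1/(1+y/m)^(m*t), PV):
  t = 0.5000: CF_t = 26.000000, DF = 0.982318, PV = 25.540275
  t = 1.0000: CF_t = 26.000000, DF = 0.964949, PV = 25.088679
  t = 1.5000: CF_t = 26.000000, DF = 0.947887, PV = 24.645068
  t = 2.0000: CF_t = 26.000000, DF = 0.931127, PV = 24.209300
  t = 2.5000: CF_t = 26.000000, DF = 0.914663, PV = 23.781238
  t = 3.0000: CF_t = 26.000000, DF = 0.898490, PV = 23.360745
  t = 3.5000: CF_t = 26.000000, DF = 0.882603, PV = 22.947686
  t = 4.0000: CF_t = 26.000000, DF = 0.866997, PV = 22.541931
  t = 4.5000: CF_t = 26.000000, DF = 0.851667, PV = 22.143351
  t = 5.0000: CF_t = 1026.000000, DF = 0.836608, PV = 858.360217
Price P = sum_t PV_t = 1072.618490
Macaulay numerator sum_t t * PV_t:
  t * PV_t at t = 0.5000: 12.770138
  t * PV_t at t = 1.0000: 25.088679
  t * PV_t at t = 1.5000: 36.967601
  t * PV_t at t = 2.0000: 48.418600
  t * PV_t at t = 2.5000: 59.453095
  t * PV_t at t = 3.0000: 70.082234
  t * PV_t at t = 3.5000: 80.316902
  t * PV_t at t = 4.0000: 90.167726
  t * PV_t at t = 4.5000: 99.645080
  t * PV_t at t = 5.0000: 4291.801084
Macaulay duration D = (sum_t t * PV_t) / P = 4814.711138 / 1072.618490 = 4.488745


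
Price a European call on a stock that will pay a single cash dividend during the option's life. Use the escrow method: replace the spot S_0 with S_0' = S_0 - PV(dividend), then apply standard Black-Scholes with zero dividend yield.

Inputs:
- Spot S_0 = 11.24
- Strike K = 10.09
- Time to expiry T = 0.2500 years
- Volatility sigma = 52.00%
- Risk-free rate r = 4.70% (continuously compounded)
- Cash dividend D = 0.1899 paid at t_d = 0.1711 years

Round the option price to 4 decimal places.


PV(D) = D * exp(-r * t_d) = 0.1899 * 0.99199055 = 0.18837901
S_0' = S_0 - PV(D) = 11.2400 - 0.18837901 = 11.05162099
d1 = (ln(S_0'/K) + (r + sigma^2/2)*T) / (sigma*sqrt(T)) = 0.52531646
d2 = d1 - sigma*sqrt(T) = 0.26531646
exp(-rT) = 0.98831876
N(d1) = 0.70031839; N(d2) = 0.60461716
C = S_0' * N(d1) - K * exp(-rT) * N(d2) = 11.05162099 * 0.70031839 - 10.0900 * 0.98831876 * 0.60461716 = 1.7103

Answer: Price = 1.7103


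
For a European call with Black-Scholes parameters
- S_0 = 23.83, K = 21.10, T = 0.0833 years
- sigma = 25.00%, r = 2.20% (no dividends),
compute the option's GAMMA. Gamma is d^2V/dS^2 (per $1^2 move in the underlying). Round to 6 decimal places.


Answer: Gamma = 0.050375

Derivation:
d1 = 1.7477529538; d2 = 1.6755986053
phi(d1) = 0.0866170391; exp(-qT) = 1.0000000000; exp(-rT) = 0.9981690782
Gamma = exp(-qT) * phi(d1) / (S * sigma * sqrt(T)) = 1.0000000000 * 0.0866170391 / (23.8300 * 0.2500 * 0.2886173938) = 0.050375


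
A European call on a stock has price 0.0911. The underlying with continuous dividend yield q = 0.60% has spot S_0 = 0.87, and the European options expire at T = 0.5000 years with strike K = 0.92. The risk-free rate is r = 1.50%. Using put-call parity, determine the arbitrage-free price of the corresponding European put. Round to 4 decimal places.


Answer: Put price = 0.1368

Derivation:
Put-call parity: C - P = S_0 * exp(-qT) - K * exp(-rT).
S_0 * exp(-qT) = 0.8700 * 0.99700450 = 0.86739391
K * exp(-rT) = 0.9200 * 0.99252805 = 0.91312581
P = C - S*exp(-qT) + K*exp(-rT)
P = 0.0911 - 0.86739391 + 0.91312581 = 0.1368


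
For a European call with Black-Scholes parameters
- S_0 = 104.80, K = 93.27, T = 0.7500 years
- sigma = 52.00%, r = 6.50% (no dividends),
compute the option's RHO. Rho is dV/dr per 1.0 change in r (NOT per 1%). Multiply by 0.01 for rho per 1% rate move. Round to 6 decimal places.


Answer: Rho = 37.071192

Derivation:
d1 = 0.5922398199; d2 = 0.1419066099
phi(d1) = 0.3347696702; exp(-qT) = 1.0000000000; exp(-rT) = 0.9524192047
N(d2) = 0.5564231134
Rho = K*T*exp(-rT)*N(d2) = 93.2700 * 0.7500 * 0.9524192047 * 0.5564231134 = 37.071192


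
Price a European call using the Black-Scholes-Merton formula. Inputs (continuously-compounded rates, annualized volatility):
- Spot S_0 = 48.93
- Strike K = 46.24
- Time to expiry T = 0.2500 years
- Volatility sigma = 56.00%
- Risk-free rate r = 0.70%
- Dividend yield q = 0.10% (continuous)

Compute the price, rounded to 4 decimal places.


Answer: Price = 6.7848

Derivation:
d1 = (ln(S/K) + (r - q + 0.5*sigma^2) * T) / (sigma * sqrt(T)) = 0.34730529
d2 = d1 - sigma * sqrt(T) = 0.06730529
exp(-rT) = 0.99825153; exp(-qT) = 0.99975003
C = S_0 * exp(-qT) * N(d1) - K * exp(-rT) * N(d2)
N(d1) = 0.63581901; N(d2) = 0.52683067
C = 48.9300 * 0.99975003 * 0.63581901 - 46.2400 * 0.99825153 * 0.52683067 = 6.7848


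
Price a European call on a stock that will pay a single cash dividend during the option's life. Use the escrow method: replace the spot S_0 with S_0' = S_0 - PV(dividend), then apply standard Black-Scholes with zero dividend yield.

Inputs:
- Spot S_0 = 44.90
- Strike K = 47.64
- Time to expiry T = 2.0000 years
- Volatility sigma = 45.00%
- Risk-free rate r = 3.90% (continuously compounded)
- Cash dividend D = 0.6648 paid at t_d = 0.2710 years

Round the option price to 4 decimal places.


Answer: Price = 11.1123

Derivation:
PV(D) = D * exp(-r * t_d) = 0.6648 * 0.98948666 = 0.65781073
S_0' = S_0 - PV(D) = 44.9000 - 0.65781073 = 44.24218927
d1 = (ln(S_0'/K) + (r + sigma^2/2)*T) / (sigma*sqrt(T)) = 0.32449303
d2 = d1 - sigma*sqrt(T) = -0.31190308
exp(-rT) = 0.92496443
N(d1) = 0.62721760; N(d2) = 0.37755709
C = S_0' * N(d1) - K * exp(-rT) * N(d2) = 44.24218927 * 0.62721760 - 47.6400 * 0.92496443 * 0.37755709 = 11.1123


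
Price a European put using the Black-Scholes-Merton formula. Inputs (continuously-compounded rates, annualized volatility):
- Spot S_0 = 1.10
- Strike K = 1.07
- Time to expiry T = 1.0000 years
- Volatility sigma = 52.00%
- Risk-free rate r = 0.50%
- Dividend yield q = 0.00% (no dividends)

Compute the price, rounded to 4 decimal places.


Answer: Price = 0.2048

Derivation:
d1 = (ln(S/K) + (r - q + 0.5*sigma^2) * T) / (sigma * sqrt(T)) = 0.32279141
d2 = d1 - sigma * sqrt(T) = -0.19720859
exp(-rT) = 0.99501248; exp(-qT) = 1.00000000
P = K * exp(-rT) * N(-d2) - S_0 * exp(-qT) * N(-d1)
N(-d1) = 0.37342661; N(-d2) = 0.57816785
P = 1.0700 * 0.99501248 * 0.57816785 - 1.1000 * 1.00000000 * 0.37342661 = 0.2048


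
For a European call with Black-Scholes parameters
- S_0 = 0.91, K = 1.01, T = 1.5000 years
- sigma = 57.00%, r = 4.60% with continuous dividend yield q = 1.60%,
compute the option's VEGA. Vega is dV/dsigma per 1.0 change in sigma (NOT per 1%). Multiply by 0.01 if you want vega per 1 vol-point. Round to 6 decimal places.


Answer: Vega = 0.419200

Derivation:
d1 = 0.2641638457; d2 = -0.4339407310
phi(d1) = 0.3852627146; exp(-qT) = 0.9762857098; exp(-rT) = 0.9333266801
Vega = S * exp(-qT) * phi(d1) * sqrt(T) = 0.9100 * 0.9762857098 * 0.3852627146 * 1.2247448714 = 0.419200


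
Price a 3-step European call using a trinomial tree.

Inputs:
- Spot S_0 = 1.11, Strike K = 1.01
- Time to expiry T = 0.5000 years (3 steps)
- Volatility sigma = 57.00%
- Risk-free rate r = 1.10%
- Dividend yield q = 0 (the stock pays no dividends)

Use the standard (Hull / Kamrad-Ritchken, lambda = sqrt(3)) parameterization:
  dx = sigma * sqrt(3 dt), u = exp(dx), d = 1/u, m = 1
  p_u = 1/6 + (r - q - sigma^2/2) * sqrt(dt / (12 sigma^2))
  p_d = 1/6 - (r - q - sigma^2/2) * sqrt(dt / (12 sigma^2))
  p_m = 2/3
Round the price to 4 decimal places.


dt = T/N = 0.166667; dx = sigma*sqrt(3*dt) = 0.403051
u = exp(dx) = 1.496383; d = 1/u = 0.668278
p_u = 0.135353, p_m = 0.666667, p_d = 0.197980
Discount per step: exp(-r*dt) = 0.998168
Stock lattice S(k, j) with j the centered position index:
  k=0: S(0,+0) = 1.1100
  k=1: S(1,-1) = 0.7418; S(1,+0) = 1.1100; S(1,+1) = 1.6610
  k=2: S(2,-2) = 0.4957; S(2,-1) = 0.7418; S(2,+0) = 1.1100; S(2,+1) = 1.6610; S(2,+2) = 2.4855
  k=3: S(3,-3) = 0.3313; S(3,-2) = 0.4957; S(3,-1) = 0.7418; S(3,+0) = 1.1100; S(3,+1) = 1.6610; S(3,+2) = 2.4855; S(3,+3) = 3.7192
Terminal payoffs V(N, j) = max(S_T - K, 0):
  V(3,-3) = 0.000000; V(3,-2) = 0.000000; V(3,-1) = 0.000000; V(3,+0) = 0.100000; V(3,+1) = 0.650985; V(3,+2) = 1.475470; V(3,+3) = 2.709215
Backward induction: V(k, j) = exp(-r*dt) * [p_u * V(k+1, j+1) + p_m * V(k+1, j) + p_d * V(k+1, j-1)]
  V(2,-2) = exp(-r*dt) * [p_u*0.000000 + p_m*0.000000 + p_d*0.000000] = 0.000000
  V(2,-1) = exp(-r*dt) * [p_u*0.100000 + p_m*0.000000 + p_d*0.000000] = 0.013511
  V(2,+0) = exp(-r*dt) * [p_u*0.650985 + p_m*0.100000 + p_d*0.000000] = 0.154496
  V(2,+1) = exp(-r*dt) * [p_u*1.475470 + p_m*0.650985 + p_d*0.100000] = 0.652301
  V(2,+2) = exp(-r*dt) * [p_u*2.709215 + p_m*1.475470 + p_d*0.650985] = 1.476521
  V(1,-1) = exp(-r*dt) * [p_u*0.154496 + p_m*0.013511 + p_d*0.000000] = 0.029864
  V(1,+0) = exp(-r*dt) * [p_u*0.652301 + p_m*0.154496 + p_d*0.013511] = 0.193608
  V(1,+1) = exp(-r*dt) * [p_u*1.476521 + p_m*0.652301 + p_d*0.154496] = 0.664088
  V(0,+0) = exp(-r*dt) * [p_u*0.664088 + p_m*0.193608 + p_d*0.029864] = 0.224459

Answer: Price = V(0,0) = 0.2245


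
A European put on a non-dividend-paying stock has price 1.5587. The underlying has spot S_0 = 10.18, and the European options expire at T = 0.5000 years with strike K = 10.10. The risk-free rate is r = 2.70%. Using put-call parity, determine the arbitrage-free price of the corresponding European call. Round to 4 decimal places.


Answer: Call price = 1.7741

Derivation:
Put-call parity: C - P = S_0 * exp(-qT) - K * exp(-rT).
S_0 * exp(-qT) = 10.1800 * 1.00000000 = 10.18000000
K * exp(-rT) = 10.1000 * 0.98659072 = 9.96456623
C = P + S*exp(-qT) - K*exp(-rT)
C = 1.5587 + 10.18000000 - 9.96456623 = 1.7741


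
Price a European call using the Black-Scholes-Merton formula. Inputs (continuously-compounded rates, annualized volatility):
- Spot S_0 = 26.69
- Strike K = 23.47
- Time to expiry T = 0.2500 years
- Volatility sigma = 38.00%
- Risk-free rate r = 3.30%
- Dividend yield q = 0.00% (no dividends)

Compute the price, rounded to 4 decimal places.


d1 = (ln(S/K) + (r - q + 0.5*sigma^2) * T) / (sigma * sqrt(T)) = 0.81508397
d2 = d1 - sigma * sqrt(T) = 0.62508397
exp(-rT) = 0.99178394; exp(-qT) = 1.00000000
C = S_0 * exp(-qT) * N(d1) - K * exp(-rT) * N(d2)
N(d1) = 0.79248788; N(d2) = 0.73404202
C = 26.6900 * 1.00000000 * 0.79248788 - 23.4700 * 0.99178394 * 0.73404202 = 4.0651

Answer: Price = 4.0651


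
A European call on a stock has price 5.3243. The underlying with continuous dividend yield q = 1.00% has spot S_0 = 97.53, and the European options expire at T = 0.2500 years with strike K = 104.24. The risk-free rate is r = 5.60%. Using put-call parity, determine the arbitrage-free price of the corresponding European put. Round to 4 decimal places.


Answer: Put price = 10.8286

Derivation:
Put-call parity: C - P = S_0 * exp(-qT) - K * exp(-rT).
S_0 * exp(-qT) = 97.5300 * 0.99750312 = 97.28647953
K * exp(-rT) = 104.2400 * 0.98609754 = 102.79080801
P = C - S*exp(-qT) + K*exp(-rT)
P = 5.3243 - 97.28647953 + 102.79080801 = 10.8286


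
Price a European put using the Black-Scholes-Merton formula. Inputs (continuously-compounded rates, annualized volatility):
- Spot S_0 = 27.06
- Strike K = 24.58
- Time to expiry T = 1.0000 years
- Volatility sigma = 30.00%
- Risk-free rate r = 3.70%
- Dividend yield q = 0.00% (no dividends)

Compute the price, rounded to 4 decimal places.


d1 = (ln(S/K) + (r - q + 0.5*sigma^2) * T) / (sigma * sqrt(T)) = 0.59374506
d2 = d1 - sigma * sqrt(T) = 0.29374506
exp(-rT) = 0.96367614; exp(-qT) = 1.00000000
P = K * exp(-rT) * N(-d2) - S_0 * exp(-qT) * N(-d1)
N(-d1) = 0.27634132; N(-d2) = 0.38447636
P = 24.5800 * 0.96367614 * 0.38447636 - 27.0600 * 1.00000000 * 0.27634132 = 1.6294

Answer: Price = 1.6294


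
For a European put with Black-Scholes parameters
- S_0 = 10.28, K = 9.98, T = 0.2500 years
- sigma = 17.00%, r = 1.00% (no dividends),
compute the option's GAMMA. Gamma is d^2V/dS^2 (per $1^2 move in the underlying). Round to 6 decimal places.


d1 = 0.4203490553; d2 = 0.3353490553
phi(d1) = 0.3652091056; exp(-qT) = 1.0000000000; exp(-rT) = 0.9975031224
Gamma = exp(-qT) * phi(d1) / (S * sigma * sqrt(T)) = 1.0000000000 * 0.3652091056 / (10.2800 * 0.1700 * 0.5000000000) = 0.417955

Answer: Gamma = 0.417955
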